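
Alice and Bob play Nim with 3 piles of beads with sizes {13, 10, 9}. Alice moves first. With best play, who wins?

Alice wins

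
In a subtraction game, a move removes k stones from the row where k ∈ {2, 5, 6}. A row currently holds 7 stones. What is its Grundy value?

Build the Grundy sequence with g(k) = mex{g(k−s) : s ∈ {2, 5, 6}, s ≤ k}:
k:     0  1  2  3  4  5  6  7
g(k):  0  0  1  1  0  2  1  3
So g(7) = 3.

3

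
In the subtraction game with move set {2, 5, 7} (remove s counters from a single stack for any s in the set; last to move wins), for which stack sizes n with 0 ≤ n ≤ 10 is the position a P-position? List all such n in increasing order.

0, 1, 4, 10

Compute g(0), g(1), … for moves {2, 5, 7}:
k:     0  1  2  3  4  5  6  7  8  9 10
g(k):  0  0  1  1  0  2  1  3  2  2  0
The P-positions (g = 0) in 0..10 are 0, 1, 4, 10.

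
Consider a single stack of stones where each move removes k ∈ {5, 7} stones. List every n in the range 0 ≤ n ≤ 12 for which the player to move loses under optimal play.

0, 1, 2, 3, 4, 12

Grundy values for subtraction set {5, 7}:
g(0) = mex{} = 0
g(1) = mex{} = 0
g(2) = mex{} = 0
g(3) = mex{} = 0
g(4) = mex{} = 0
g(5) = mex{0} = 1
g(6) = mex{0} = 1
g(7) = mex{0} = 1
g(8) = mex{0} = 1
g(9) = mex{0} = 1
g(10) = mex{0,1} = 2
g(11) = mex{0,1} = 2
g(12) = mex{1} = 0
The P-positions (g = 0) in 0..12 are 0, 1, 2, 3, 4, 12.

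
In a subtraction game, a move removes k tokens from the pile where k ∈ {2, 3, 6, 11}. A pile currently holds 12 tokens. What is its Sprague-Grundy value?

1

Build the Grundy sequence with g(k) = mex{g(k−s) : s ∈ {2, 3, 6, 11}, s ≤ k}:
k:     0  1  2  3  4  5  6  7  8  9 10 11 12
g(k):  0  0  1  1  2  0  3  1  2  0  0  1  1
So g(12) = 1.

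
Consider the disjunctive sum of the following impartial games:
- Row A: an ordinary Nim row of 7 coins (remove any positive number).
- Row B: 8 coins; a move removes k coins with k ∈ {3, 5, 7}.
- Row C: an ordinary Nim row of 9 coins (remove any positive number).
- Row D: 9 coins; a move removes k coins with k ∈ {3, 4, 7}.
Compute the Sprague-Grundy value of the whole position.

15

Row A is a plain Nim row of size 7, so its Grundy value is 7.
Grundy values for row B (subtraction set {3, 5, 7}):
k:     0  1  2  3  4  5  6  7  8
g(k):  0  0  0  1  1  1  2  2  2
So g(8) = 2.
Row C is a plain Nim row of size 9, so its Grundy value is 9.
For row D, compute g(0), g(1), … with moves {3, 4, 7}:
g(0) = mex{} = 0
g(1) = mex{} = 0
g(2) = mex{} = 0
g(3) = mex{0} = 1
g(4) = mex{0} = 1
g(5) = mex{0} = 1
g(6) = mex{0,1} = 2
g(7) = mex{0,1} = 2
g(8) = mex{0,1} = 2
g(9) = mex{0,1,2} = 3
So g(9) = 3.
The value of a disjunctive sum is the nim-sum of the parts.
Combined value = 7 XOR 2 XOR 9 XOR 3 = 15.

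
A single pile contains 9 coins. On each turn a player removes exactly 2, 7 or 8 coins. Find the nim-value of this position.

2

Compute g(0), g(1), … for moves {2, 7, 8}:
g(0) = mex{} = 0
g(1) = mex{} = 0
g(2) = mex{0} = 1
g(3) = mex{0} = 1
g(4) = mex{1} = 0
g(5) = mex{1} = 0
g(6) = mex{0} = 1
g(7) = mex{0} = 1
g(8) = mex{0,1} = 2
g(9) = mex{0,1} = 2
So g(9) = 2.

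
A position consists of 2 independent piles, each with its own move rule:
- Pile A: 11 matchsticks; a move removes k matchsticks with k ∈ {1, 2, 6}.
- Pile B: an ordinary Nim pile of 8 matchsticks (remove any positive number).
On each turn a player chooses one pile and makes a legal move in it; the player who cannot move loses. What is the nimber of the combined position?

Grundy values for pile A (subtraction set {1, 2, 6}):
k:     0  1  2  3  4  5  6  7  8  9 10 11
g(k):  0  1  2  0  1  2  3  0  1  2  0  1
So g(11) = 1.
Pile B is a plain Nim pile of size 8, so its Grundy value is 8.
By the Sprague-Grundy theorem, the Grundy value of a sum of independent games is the XOR of the component values.
Combined value = 1 ⊕ 8 = 9.

9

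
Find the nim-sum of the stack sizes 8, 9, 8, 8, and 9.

8

Write each in binary and XOR column by column:
  1000  (8)
  1001  (9)
  1000  (8)
  1000  (8)
  1001  (9)
  ----
  1000  (8)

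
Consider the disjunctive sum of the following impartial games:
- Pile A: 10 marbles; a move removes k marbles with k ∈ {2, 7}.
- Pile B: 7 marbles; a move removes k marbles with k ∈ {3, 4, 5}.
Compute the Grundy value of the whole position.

2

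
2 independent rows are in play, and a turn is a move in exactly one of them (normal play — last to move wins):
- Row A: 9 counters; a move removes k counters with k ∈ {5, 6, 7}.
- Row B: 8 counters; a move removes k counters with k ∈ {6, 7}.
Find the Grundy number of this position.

Grundy values for row A (subtraction set {5, 6, 7}):
k:     0  1  2  3  4  5  6  7  8  9
g(k):  0  0  0  0  0  1  1  1  1  1
So g(9) = 1.
Grundy values for row B (subtraction set {6, 7}):
k:     0  1  2  3  4  5  6  7  8
g(k):  0  0  0  0  0  0  1  1  1
So g(8) = 1.
The value of a disjunctive sum is the nim-sum of the parts.
Combined value = 1 XOR 1 = 0.

0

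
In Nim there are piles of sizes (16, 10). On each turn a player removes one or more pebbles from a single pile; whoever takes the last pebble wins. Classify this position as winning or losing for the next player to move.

Winning position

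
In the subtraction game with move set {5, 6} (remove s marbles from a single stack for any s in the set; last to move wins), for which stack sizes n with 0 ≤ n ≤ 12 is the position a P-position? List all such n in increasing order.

Build the Grundy sequence with g(k) = mex{g(k−s) : s ∈ {5, 6}, s ≤ k}:
g(0) = mex{} = 0
g(1) = mex{} = 0
g(2) = mex{} = 0
g(3) = mex{} = 0
g(4) = mex{} = 0
g(5) = mex{0} = 1
g(6) = mex{0} = 1
g(7) = mex{0} = 1
g(8) = mex{0} = 1
g(9) = mex{0} = 1
g(10) = mex{0,1} = 2
g(11) = mex{1} = 0
g(12) = mex{1} = 0
The P-positions (g = 0) in 0..12 are 0, 1, 2, 3, 4, 11, 12.

0, 1, 2, 3, 4, 11, 12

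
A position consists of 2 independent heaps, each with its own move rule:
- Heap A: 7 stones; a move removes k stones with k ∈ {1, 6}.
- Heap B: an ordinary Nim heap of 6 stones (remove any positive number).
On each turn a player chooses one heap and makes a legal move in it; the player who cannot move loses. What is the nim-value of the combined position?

6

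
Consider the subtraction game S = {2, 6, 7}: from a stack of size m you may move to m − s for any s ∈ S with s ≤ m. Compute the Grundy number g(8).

Compute g(0), g(1), … for moves {2, 6, 7}:
g(0) = mex{} = 0
g(1) = mex{} = 0
g(2) = mex{0} = 1
g(3) = mex{0} = 1
g(4) = mex{1} = 0
g(5) = mex{1} = 0
g(6) = mex{0} = 1
g(7) = mex{0} = 1
g(8) = mex{0,1} = 2
So g(8) = 2.

2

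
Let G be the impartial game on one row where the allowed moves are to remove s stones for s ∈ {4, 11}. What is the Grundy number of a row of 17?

Compute g(0), g(1), … for moves {4, 11}:
k:     0  1  2  3  4  5  6  7  8  9 10 11 12 13 14 15 16 17
g(k):  0  0  0  0  1  1  1  1  0  0  0  2  1  1  1  0  0  0
So g(17) = 0.

0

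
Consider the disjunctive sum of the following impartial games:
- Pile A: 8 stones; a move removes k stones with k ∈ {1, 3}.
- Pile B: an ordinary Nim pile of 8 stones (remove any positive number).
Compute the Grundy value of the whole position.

For pile A, compute g(0), g(1), … with moves {1, 3}:
k:     0  1  2  3  4  5  6  7  8
g(k):  0  1  0  1  0  1  0  1  0
So g(8) = 0.
Pile B is a plain Nim pile of size 8, so its Grundy value is 8.
By the Sprague-Grundy theorem, the Grundy value of a sum of independent games is the XOR of the component values.
Combined value = 0 ⊕ 8 = 8.

8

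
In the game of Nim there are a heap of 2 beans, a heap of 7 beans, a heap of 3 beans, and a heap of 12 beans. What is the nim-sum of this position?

10

Compute the nim-sum pairwise:
2 ⊕ 7 = 5
5 ⊕ 3 = 6
6 ⊕ 12 = 10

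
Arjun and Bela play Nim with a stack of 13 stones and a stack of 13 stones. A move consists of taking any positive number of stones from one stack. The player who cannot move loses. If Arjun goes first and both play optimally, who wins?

Compute the nim-sum pairwise:
13 XOR 13 = 0
The nim-sum is 0, so this is a P-position: the player to move is in a losing position under optimal play; Arjun is about to move from it and so loses — Bela wins.

Bela wins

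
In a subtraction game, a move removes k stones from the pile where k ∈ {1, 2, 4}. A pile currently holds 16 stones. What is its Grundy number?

Compute g(0), g(1), … for moves {1, 2, 4}:
k:     0  1  2  3  4  5  6  7  8  9 10 11 12 13 14 15 16
g(k):  0  1  2  0  1  2  0  1  2  0  1  2  0  1  2  0  1
So g(16) = 1.

1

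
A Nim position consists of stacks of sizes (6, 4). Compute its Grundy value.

Nim-sum: 6 ^ 4 = 2.

2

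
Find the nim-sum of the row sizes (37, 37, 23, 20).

3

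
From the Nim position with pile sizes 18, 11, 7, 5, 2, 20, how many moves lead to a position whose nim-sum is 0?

In binary:
  10010  (18)
  01011  (11)
  00111  (7)
  00101  (5)
  00010  (2)
  10100  (20)
  -----
  01101  (13)
The overall nim-sum is X = 13. A pile of size p has a winning move iff p XOR X < p (reduce it to p XOR X).
  18: 18 XOR 13 = 31 ≥ 18 — no move.
  11: 11 XOR 13 = 6 < 11 — winning move (to 6).
  7: 7 XOR 13 = 10 ≥ 7 — no move.
  5: 5 XOR 13 = 8 ≥ 5 — no move.
  2: 2 XOR 13 = 15 ≥ 2 — no move.
  20: 20 XOR 13 = 25 ≥ 20 — no move.
That gives 1 winning move.

1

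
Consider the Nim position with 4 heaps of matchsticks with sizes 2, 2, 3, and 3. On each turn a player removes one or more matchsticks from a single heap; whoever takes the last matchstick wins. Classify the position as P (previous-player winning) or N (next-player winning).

Nim-sum: 2 ^ 2 ^ 3 ^ 3 = 0.
The nim-sum is 0, so this is a P-position: the player to move is in a losing position under optimal play.

P-position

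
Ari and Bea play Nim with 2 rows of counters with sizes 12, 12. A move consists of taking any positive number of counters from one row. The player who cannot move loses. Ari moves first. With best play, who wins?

Bea wins

Compute the nim-sum pairwise:
12 ⊕ 12 = 0
The nim-sum is 0, so this is a P-position: the player to move is in a losing position under optimal play; Ari is about to move from it and so loses — Bea wins.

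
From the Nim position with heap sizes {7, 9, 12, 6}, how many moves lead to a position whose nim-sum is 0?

3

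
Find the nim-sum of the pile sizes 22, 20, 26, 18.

10

Bitwise XOR of the heap sizes:
  10110  (22)
  10100  (20)
  11010  (26)
  10010  (18)
  -----
  01010  (10)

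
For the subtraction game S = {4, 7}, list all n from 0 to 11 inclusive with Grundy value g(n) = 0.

0, 1, 2, 3, 11

Compute g(0), g(1), … for moves {4, 7}:
k:     0  1  2  3  4  5  6  7  8  9 10 11
g(k):  0  0  0  0  1  1  1  1  2  2  2  0
The P-positions (g = 0) in 0..11 are 0, 1, 2, 3, 11.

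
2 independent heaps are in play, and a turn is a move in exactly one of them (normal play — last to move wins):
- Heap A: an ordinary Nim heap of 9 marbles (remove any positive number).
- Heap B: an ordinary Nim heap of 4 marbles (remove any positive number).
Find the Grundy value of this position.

Heap A is a plain Nim heap of size 9, so its Grundy value is 9.
Heap B is a plain Nim heap of size 4, so its Grundy value is 4.
The value of a disjunctive sum is the nim-sum of the parts.
Combined value = 9 XOR 4 = 13.

13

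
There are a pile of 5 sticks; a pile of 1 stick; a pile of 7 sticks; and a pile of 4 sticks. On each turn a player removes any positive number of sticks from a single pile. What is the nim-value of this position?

Write each in binary and XOR column by column:
  101  (5)
  001  (1)
  111  (7)
  100  (4)
  ---
  111  (7)

7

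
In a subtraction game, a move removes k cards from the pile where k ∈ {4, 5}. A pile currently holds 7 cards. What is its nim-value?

1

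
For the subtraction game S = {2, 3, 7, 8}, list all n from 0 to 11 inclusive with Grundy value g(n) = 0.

Grundy values for subtraction set {2, 3, 7, 8}:
g(0) = mex{} = 0
g(1) = mex{} = 0
g(2) = mex{0} = 1
g(3) = mex{0} = 1
g(4) = mex{0,1} = 2
g(5) = mex{1} = 0
g(6) = mex{1,2} = 0
g(7) = mex{0,2} = 1
g(8) = mex{0} = 1
g(9) = mex{0,1} = 2
g(10) = mex{1} = 0
g(11) = mex{1,2} = 0
The P-positions (g = 0) in 0..11 are 0, 1, 5, 6, 10, 11.

0, 1, 5, 6, 10, 11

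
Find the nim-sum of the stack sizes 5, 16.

Nim-sum: 5 ^ 16 = 21.

21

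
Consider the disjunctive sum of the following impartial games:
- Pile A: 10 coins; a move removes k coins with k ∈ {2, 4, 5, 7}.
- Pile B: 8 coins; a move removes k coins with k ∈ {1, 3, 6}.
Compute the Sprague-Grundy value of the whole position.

2

For pile A, compute g(0), g(1), … with moves {2, 4, 5, 7}:
g(0) = mex{} = 0
g(1) = mex{} = 0
g(2) = mex{0} = 1
g(3) = mex{0} = 1
g(4) = mex{0,1} = 2
g(5) = mex{0,1} = 2
g(6) = mex{0,1,2} = 3
g(7) = mex{0,1,2} = 3
g(8) = mex{0,1,2,3} = 4
g(9) = mex{1,2,3} = 0
g(10) = mex{1,2,3,4} = 0
So g(10) = 0.
Grundy values for pile B (subtraction set {1, 3, 6}):
g(0) = mex{} = 0
g(1) = mex{0} = 1
g(2) = mex{1} = 0
g(3) = mex{0} = 1
g(4) = mex{1} = 0
g(5) = mex{0} = 1
g(6) = mex{0,1} = 2
g(7) = mex{0,1,2} = 3
g(8) = mex{0,1,3} = 2
So g(8) = 2.
By the Sprague-Grundy theorem, the Grundy value of a sum of independent games is the XOR of the component values.
Combined value = 0 ⊕ 2 = 2.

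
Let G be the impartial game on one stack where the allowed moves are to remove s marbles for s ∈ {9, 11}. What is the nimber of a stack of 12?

Build the Grundy sequence with g(k) = mex{g(k−s) : s ∈ {9, 11}, s ≤ k}:
k:     0  1  2  3  4  5  6  7  8  9 10 11 12
g(k):  0  0  0  0  0  0  0  0  0  1  1  1  1
So g(12) = 1.

1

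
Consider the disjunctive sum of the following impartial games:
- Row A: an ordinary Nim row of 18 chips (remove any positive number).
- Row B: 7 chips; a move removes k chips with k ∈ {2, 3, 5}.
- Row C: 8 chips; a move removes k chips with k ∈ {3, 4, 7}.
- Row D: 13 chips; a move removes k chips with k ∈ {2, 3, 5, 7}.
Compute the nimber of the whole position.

Row A is a plain Nim row of size 18, so its Grundy value is 18.
For row B, compute g(0), g(1), … with moves {2, 3, 5}:
g(0) = mex{} = 0
g(1) = mex{} = 0
g(2) = mex{0} = 1
g(3) = mex{0} = 1
g(4) = mex{0,1} = 2
g(5) = mex{0,1} = 2
g(6) = mex{0,1,2} = 3
g(7) = mex{1,2} = 0
So g(7) = 0.
Grundy values for row C (subtraction set {3, 4, 7}):
g(0) = mex{} = 0
g(1) = mex{} = 0
g(2) = mex{} = 0
g(3) = mex{0} = 1
g(4) = mex{0} = 1
g(5) = mex{0} = 1
g(6) = mex{0,1} = 2
g(7) = mex{0,1} = 2
g(8) = mex{0,1} = 2
So g(8) = 2.
Grundy values for row D (subtraction set {2, 3, 5, 7}):
k:     0  1  2  3  4  5  6  7  8  9 10 11 12 13
g(k):  0  0  1  1  2  2  3  3  4  0  0  1  1  2
So g(13) = 2.
The value of a disjunctive sum is the nim-sum of the parts.
Combined value = 18 XOR 0 XOR 2 XOR 2 = 18.

18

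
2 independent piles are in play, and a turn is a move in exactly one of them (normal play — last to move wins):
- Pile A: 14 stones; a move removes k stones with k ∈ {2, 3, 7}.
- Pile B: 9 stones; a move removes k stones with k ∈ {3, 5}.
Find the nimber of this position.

Grundy values for pile A (subtraction set {2, 3, 7}):
k:     0  1  2  3  4  5  6  7  8  9 10 11 12 13 14
g(k):  0  0  1  1  2  0  0  1  1  2  0  0  1  1  2
So g(14) = 2.
Build the Grundy sequence for pile B with g(k) = mex{g(k−s) : s ∈ {3, 5}, s ≤ k}:
g(0) = mex{} = 0
g(1) = mex{} = 0
g(2) = mex{} = 0
g(3) = mex{0} = 1
g(4) = mex{0} = 1
g(5) = mex{0} = 1
g(6) = mex{0,1} = 2
g(7) = mex{0,1} = 2
g(8) = mex{1} = 0
g(9) = mex{1,2} = 0
So g(9) = 0.
The value of a disjunctive sum is the nim-sum of the parts.
Combined value = 2 ⊕ 0 = 2.

2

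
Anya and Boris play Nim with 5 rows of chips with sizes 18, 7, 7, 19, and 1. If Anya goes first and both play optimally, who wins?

Nim-sum: 18 XOR 7 XOR 7 XOR 19 XOR 1 = 0.
The nim-sum is 0, so this is a P-position: the player to move is in a losing position under optimal play; Anya is about to move from it and so loses — Boris wins.

Boris wins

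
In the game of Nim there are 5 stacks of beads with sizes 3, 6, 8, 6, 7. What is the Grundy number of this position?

12

Write each in binary and XOR column by column:
  0011  (3)
  0110  (6)
  1000  (8)
  0110  (6)
  0111  (7)
  ----
  1100  (12)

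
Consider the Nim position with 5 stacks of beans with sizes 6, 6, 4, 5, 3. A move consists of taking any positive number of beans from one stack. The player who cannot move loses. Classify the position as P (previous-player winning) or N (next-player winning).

Nim-sum: 6 ⊕ 6 ⊕ 4 ⊕ 5 ⊕ 3 = 2.
The nim-sum is 2 ≠ 0, so this is an N-position: the player to move can win.

N-position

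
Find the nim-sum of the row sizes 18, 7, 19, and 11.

13

Compute the nim-sum pairwise:
18 ^ 7 = 21
21 ^ 19 = 6
6 ^ 11 = 13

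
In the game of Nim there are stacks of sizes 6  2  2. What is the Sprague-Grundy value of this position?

Bitwise XOR of the heap sizes:
  110  (6)
  010  (2)
  010  (2)
  ---
  110  (6)

6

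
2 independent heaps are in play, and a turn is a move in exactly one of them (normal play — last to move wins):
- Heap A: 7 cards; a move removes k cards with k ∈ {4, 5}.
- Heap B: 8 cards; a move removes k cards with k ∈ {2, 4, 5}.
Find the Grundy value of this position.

Build the Grundy sequence for heap A with g(k) = mex{g(k−s) : s ∈ {4, 5}, s ≤ k}:
g(0) = mex{} = 0
g(1) = mex{} = 0
g(2) = mex{} = 0
g(3) = mex{} = 0
g(4) = mex{0} = 1
g(5) = mex{0} = 1
g(6) = mex{0} = 1
g(7) = mex{0} = 1
So g(7) = 1.
For heap B, compute g(0), g(1), … with moves {2, 4, 5}:
k:     0  1  2  3  4  5  6  7  8
g(k):  0  0  1  1  2  2  3  0  0
So g(8) = 0.
By the Sprague-Grundy theorem, the Grundy value of a sum of independent games is the XOR of the component values.
Combined value = 1 XOR 0 = 1.

1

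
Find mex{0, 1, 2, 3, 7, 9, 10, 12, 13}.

4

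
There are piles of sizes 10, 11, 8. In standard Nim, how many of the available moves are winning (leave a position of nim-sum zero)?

In binary:
  1010  (10)
  1011  (11)
  1000  (8)
  ----
  1001  (9)
The overall nim-sum is X = 9. A pile of size p has a winning move iff p XOR X < p (reduce it to p XOR X).
  10: 10 XOR 9 = 3 < 10 — winning move (to 3).
  11: 11 XOR 9 = 2 < 11 — winning move (to 2).
  8: 8 XOR 9 = 1 < 8 — winning move (to 1).
That gives 3 winning moves.

3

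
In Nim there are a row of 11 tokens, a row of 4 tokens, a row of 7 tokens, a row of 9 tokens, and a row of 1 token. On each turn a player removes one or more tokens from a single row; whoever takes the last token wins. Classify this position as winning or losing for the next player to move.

Losing position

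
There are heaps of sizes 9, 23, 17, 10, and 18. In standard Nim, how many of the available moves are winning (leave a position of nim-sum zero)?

3

Nim-sum: 9 ^ 23 ^ 17 ^ 10 ^ 18 = 23.
The overall nim-sum is X = 23. A heap of size p has a winning move iff p XOR X < p (reduce it to p XOR X).
  9: 9 XOR 23 = 30 ≥ 9 — no move.
  23: 23 XOR 23 = 0 < 23 — winning move (to 0).
  17: 17 XOR 23 = 6 < 17 — winning move (to 6).
  10: 10 XOR 23 = 29 ≥ 10 — no move.
  18: 18 XOR 23 = 5 < 18 — winning move (to 5).
That gives 3 winning moves.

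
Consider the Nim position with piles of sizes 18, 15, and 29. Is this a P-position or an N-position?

P-position

Compute the nim-sum pairwise:
18 ^ 15 = 29
29 ^ 29 = 0
The nim-sum is 0, so this is a P-position: the player to move is in a losing position under optimal play.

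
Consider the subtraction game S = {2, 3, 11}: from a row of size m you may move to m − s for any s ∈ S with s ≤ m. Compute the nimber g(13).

2

Build the Grundy sequence with g(k) = mex{g(k−s) : s ∈ {2, 3, 11}, s ≤ k}:
k:     0  1  2  3  4  5  6  7  8  9 10 11 12 13
g(k):  0  0  1  1  2  0  0  1  1  2  0  3  1  2
So g(13) = 2.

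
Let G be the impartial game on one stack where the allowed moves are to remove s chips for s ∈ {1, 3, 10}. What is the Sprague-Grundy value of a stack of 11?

Compute g(0), g(1), … for moves {1, 3, 10}:
k:     0  1  2  3  4  5  6  7  8  9 10 11
g(k):  0  1  0  1  0  1  0  1  0  1  2  3
So g(11) = 3.

3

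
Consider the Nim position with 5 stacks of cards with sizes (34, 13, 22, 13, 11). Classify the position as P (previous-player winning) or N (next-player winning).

N-position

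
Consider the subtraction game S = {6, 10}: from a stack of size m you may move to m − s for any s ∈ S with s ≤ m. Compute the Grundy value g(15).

2

Grundy values for subtraction set {6, 10}:
k:     0  1  2  3  4  5  6  7  8  9 10 11 12 13 14 15
g(k):  0  0  0  0  0  0  1  1  1  1  1  1  2  2  2  2
So g(15) = 2.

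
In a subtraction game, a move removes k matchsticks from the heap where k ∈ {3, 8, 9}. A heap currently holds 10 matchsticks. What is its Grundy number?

Compute g(0), g(1), … for moves {3, 8, 9}:
g(0) = mex{} = 0
g(1) = mex{} = 0
g(2) = mex{} = 0
g(3) = mex{0} = 1
g(4) = mex{0} = 1
g(5) = mex{0} = 1
g(6) = mex{1} = 0
g(7) = mex{1} = 0
g(8) = mex{0,1} = 2
g(9) = mex{0} = 1
g(10) = mex{0} = 1
So g(10) = 1.

1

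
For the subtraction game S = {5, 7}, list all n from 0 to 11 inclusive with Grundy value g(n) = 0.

0, 1, 2, 3, 4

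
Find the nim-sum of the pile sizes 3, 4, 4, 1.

2

Write each in binary and XOR column by column:
  011  (3)
  100  (4)
  100  (4)
  001  (1)
  ---
  010  (2)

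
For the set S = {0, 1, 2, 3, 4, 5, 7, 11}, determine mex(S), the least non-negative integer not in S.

6

The values 0, 1, 2, 3, 4, 5 are all present; 6 is the first non-negative integer missing from the set.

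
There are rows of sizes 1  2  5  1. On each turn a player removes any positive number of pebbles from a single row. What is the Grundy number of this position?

Compute the nim-sum pairwise:
1 ^ 2 = 3
3 ^ 5 = 6
6 ^ 1 = 7

7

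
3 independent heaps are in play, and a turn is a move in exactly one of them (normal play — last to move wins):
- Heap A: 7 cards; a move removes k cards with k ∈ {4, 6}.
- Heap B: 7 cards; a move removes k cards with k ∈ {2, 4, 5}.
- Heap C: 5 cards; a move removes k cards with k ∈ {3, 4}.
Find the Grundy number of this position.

0

For heap A, compute g(0), g(1), … with moves {4, 6}:
k:     0  1  2  3  4  5  6  7
g(k):  0  0  0  0  1  1  1  1
So g(7) = 1.
Build the Grundy sequence for heap B with g(k) = mex{g(k−s) : s ∈ {2, 4, 5}, s ≤ k}:
k:     0  1  2  3  4  5  6  7
g(k):  0  0  1  1  2  2  3  0
So g(7) = 0.
Build the Grundy sequence for heap C with g(k) = mex{g(k−s) : s ∈ {3, 4}, s ≤ k}:
g(0) = mex{} = 0
g(1) = mex{} = 0
g(2) = mex{} = 0
g(3) = mex{0} = 1
g(4) = mex{0} = 1
g(5) = mex{0} = 1
So g(5) = 1.
The value of a disjunctive sum is the nim-sum of the parts.
Combined value = 1 XOR 0 XOR 1 = 0.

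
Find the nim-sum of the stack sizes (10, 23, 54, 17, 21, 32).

Nim-sum: 10 XOR 23 XOR 54 XOR 17 XOR 21 XOR 32 = 15.

15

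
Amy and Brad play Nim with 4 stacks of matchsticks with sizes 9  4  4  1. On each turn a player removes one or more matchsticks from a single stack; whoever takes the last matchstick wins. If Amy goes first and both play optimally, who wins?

Amy wins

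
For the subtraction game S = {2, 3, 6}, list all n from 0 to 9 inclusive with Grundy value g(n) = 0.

Compute g(0), g(1), … for moves {2, 3, 6}:
k:     0  1  2  3  4  5  6  7  8  9
g(k):  0  0  1  1  2  0  3  1  2  0
The P-positions (g = 0) in 0..9 are 0, 1, 5, 9.

0, 1, 5, 9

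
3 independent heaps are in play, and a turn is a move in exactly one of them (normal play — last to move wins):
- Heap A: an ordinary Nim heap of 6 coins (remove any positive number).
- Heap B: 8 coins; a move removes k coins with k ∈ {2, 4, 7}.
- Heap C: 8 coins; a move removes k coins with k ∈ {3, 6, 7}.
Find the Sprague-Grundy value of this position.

5

Heap A is a plain Nim heap of size 6, so its Grundy value is 6.
For heap B, compute g(0), g(1), … with moves {2, 4, 7}:
k:     0  1  2  3  4  5  6  7  8
g(k):  0  0  1  1  2  2  0  3  1
So g(8) = 1.
Build the Grundy sequence for heap C with g(k) = mex{g(k−s) : s ∈ {3, 6, 7}, s ≤ k}:
g(0) = mex{} = 0
g(1) = mex{} = 0
g(2) = mex{} = 0
g(3) = mex{0} = 1
g(4) = mex{0} = 1
g(5) = mex{0} = 1
g(6) = mex{0,1} = 2
g(7) = mex{0,1} = 2
g(8) = mex{0,1} = 2
So g(8) = 2.
By the Sprague-Grundy theorem, the Grundy value of a sum of independent games is the XOR of the component values.
Combined value = 6 ⊕ 1 ⊕ 2 = 5.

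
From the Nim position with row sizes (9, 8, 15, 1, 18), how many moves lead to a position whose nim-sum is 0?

Nim-sum: 9 ^ 8 ^ 15 ^ 1 ^ 18 = 29.
The overall nim-sum is X = 29. A row of size p has a winning move iff p XOR X < p (reduce it to p XOR X).
  9: 9 XOR 29 = 20 ≥ 9 — no move.
  8: 8 XOR 29 = 21 ≥ 8 — no move.
  15: 15 XOR 29 = 18 ≥ 15 — no move.
  1: 1 XOR 29 = 28 ≥ 1 — no move.
  18: 18 XOR 29 = 15 < 18 — winning move (to 15).
That gives 1 winning move.

1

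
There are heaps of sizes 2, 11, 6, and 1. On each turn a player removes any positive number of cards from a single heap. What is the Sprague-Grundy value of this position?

14

Bitwise XOR of the heap sizes:
  0010  (2)
  1011  (11)
  0110  (6)
  0001  (1)
  ----
  1110  (14)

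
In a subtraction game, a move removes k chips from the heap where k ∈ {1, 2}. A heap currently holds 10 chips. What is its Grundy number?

1

Build the Grundy sequence with g(k) = mex{g(k−s) : s ∈ {1, 2}, s ≤ k}:
k:     0  1  2  3  4  5  6  7  8  9 10
g(k):  0  1  2  0  1  2  0  1  2  0  1
So g(10) = 1.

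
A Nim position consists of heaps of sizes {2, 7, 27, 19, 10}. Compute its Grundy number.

7

Nim-sum: 2 ⊕ 7 ⊕ 27 ⊕ 19 ⊕ 10 = 7.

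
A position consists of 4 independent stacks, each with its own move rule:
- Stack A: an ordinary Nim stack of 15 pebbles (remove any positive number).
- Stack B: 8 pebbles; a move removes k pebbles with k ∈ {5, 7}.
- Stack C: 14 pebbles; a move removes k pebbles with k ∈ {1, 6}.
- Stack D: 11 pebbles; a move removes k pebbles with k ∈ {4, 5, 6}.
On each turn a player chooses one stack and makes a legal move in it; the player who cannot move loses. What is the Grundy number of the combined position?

Stack A is a plain Nim stack of size 15, so its Grundy value is 15.
Grundy values for stack B (subtraction set {5, 7}):
k:     0  1  2  3  4  5  6  7  8
g(k):  0  0  0  0  0  1  1  1  1
So g(8) = 1.
For stack C, compute g(0), g(1), … with moves {1, 6}:
g(0) = mex{} = 0
g(1) = mex{0} = 1
g(2) = mex{1} = 0
g(3) = mex{0} = 1
g(4) = mex{1} = 0
g(5) = mex{0} = 1
g(6) = mex{0,1} = 2
g(7) = mex{1,2} = 0
g(8) = mex{0} = 1
g(9) = mex{1} = 0
g(10) = mex{0} = 1
g(11) = mex{1} = 0
g(12) = mex{0,2} = 1
g(13) = mex{0,1} = 2
g(14) = mex{1,2} = 0
So g(14) = 0.
Grundy values for stack D (subtraction set {4, 5, 6}):
g(0) = mex{} = 0
g(1) = mex{} = 0
g(2) = mex{} = 0
g(3) = mex{} = 0
g(4) = mex{0} = 1
g(5) = mex{0} = 1
g(6) = mex{0} = 1
g(7) = mex{0} = 1
g(8) = mex{0,1} = 2
g(9) = mex{0,1} = 2
g(10) = mex{1} = 0
g(11) = mex{1} = 0
So g(11) = 0.
By the Sprague-Grundy theorem, the Grundy value of a sum of independent games is the XOR of the component values.
Combined value = 15 ⊕ 1 ⊕ 0 ⊕ 0 = 14.

14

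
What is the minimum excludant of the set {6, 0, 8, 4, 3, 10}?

0 is in the set but 1 is not, so the mex is 1.

1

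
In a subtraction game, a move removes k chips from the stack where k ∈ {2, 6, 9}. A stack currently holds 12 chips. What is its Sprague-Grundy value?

0

Build the Grundy sequence with g(k) = mex{g(k−s) : s ∈ {2, 6, 9}, s ≤ k}:
g(0) = mex{} = 0
g(1) = mex{} = 0
g(2) = mex{0} = 1
g(3) = mex{0} = 1
g(4) = mex{1} = 0
g(5) = mex{1} = 0
g(6) = mex{0} = 1
g(7) = mex{0} = 1
g(8) = mex{1} = 0
g(9) = mex{0,1} = 2
g(10) = mex{0} = 1
g(11) = mex{0,1,2} = 3
g(12) = mex{1} = 0
So g(12) = 0.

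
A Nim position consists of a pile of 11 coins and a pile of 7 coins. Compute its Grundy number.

Compute the nim-sum pairwise:
11 ⊕ 7 = 12

12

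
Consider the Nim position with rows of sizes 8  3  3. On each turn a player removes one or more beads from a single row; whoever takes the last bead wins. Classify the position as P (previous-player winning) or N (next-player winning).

N-position

In binary:
  1000  (8)
  0011  (3)
  0011  (3)
  ----
  1000  (8)
The nim-sum is 8 ≠ 0, so this is an N-position: the player to move can win.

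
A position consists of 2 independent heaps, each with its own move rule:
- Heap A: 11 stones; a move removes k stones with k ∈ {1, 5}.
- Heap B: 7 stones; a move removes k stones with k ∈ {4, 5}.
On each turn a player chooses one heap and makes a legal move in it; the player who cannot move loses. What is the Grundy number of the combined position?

For heap A, compute g(0), g(1), … with moves {1, 5}:
k:     0  1  2  3  4  5  6  7  8  9 10 11
g(k):  0  1  0  1  0  1  0  1  0  1  0  1
So g(11) = 1.
For heap B, compute g(0), g(1), … with moves {4, 5}:
k:     0  1  2  3  4  5  6  7
g(k):  0  0  0  0  1  1  1  1
So g(7) = 1.
The value of a disjunctive sum is the nim-sum of the parts.
Combined value = 1 ⊕ 1 = 0.

0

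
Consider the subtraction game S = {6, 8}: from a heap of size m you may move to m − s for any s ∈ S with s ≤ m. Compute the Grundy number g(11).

1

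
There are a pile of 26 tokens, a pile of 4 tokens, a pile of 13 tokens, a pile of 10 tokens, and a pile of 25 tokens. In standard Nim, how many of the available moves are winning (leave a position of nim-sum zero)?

Nim-sum: 26 XOR 4 XOR 13 XOR 10 XOR 25 = 0.
The nim-sum is already 0, so every move leaves a nonzero nim-sum — there are no winning moves.

0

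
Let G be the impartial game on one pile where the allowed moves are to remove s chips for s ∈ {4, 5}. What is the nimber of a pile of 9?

0

Build the Grundy sequence with g(k) = mex{g(k−s) : s ∈ {4, 5}, s ≤ k}:
g(0) = mex{} = 0
g(1) = mex{} = 0
g(2) = mex{} = 0
g(3) = mex{} = 0
g(4) = mex{0} = 1
g(5) = mex{0} = 1
g(6) = mex{0} = 1
g(7) = mex{0} = 1
g(8) = mex{0,1} = 2
g(9) = mex{1} = 0
So g(9) = 0.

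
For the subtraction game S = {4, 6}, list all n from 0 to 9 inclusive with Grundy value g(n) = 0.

0, 1, 2, 3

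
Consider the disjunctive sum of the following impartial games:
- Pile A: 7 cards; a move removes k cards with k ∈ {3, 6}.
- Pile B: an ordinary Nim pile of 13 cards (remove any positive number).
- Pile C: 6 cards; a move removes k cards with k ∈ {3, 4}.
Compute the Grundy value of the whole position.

13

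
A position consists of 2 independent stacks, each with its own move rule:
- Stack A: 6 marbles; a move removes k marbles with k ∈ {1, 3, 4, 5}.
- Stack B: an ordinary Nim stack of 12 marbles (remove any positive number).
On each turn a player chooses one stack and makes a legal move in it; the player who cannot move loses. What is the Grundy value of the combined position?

14

For stack A, compute g(0), g(1), … with moves {1, 3, 4, 5}:
g(0) = mex{} = 0
g(1) = mex{0} = 1
g(2) = mex{1} = 0
g(3) = mex{0} = 1
g(4) = mex{0,1} = 2
g(5) = mex{0,1,2} = 3
g(6) = mex{0,1,3} = 2
So g(6) = 2.
Stack B is a plain Nim stack of size 12, so its Grundy value is 12.
By the Sprague-Grundy theorem, the Grundy value of a sum of independent games is the XOR of the component values.
Combined value = 2 ⊕ 12 = 14.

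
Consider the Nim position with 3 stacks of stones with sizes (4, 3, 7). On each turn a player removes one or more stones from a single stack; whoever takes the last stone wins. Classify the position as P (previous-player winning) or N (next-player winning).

P-position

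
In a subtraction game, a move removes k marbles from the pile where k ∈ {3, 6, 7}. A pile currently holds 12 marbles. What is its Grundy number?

Grundy values for subtraction set {3, 6, 7}:
g(0) = mex{} = 0
g(1) = mex{} = 0
g(2) = mex{} = 0
g(3) = mex{0} = 1
g(4) = mex{0} = 1
g(5) = mex{0} = 1
g(6) = mex{0,1} = 2
g(7) = mex{0,1} = 2
g(8) = mex{0,1} = 2
g(9) = mex{0,1,2} = 3
g(10) = mex{1,2} = 0
g(11) = mex{1,2} = 0
g(12) = mex{1,2,3} = 0
So g(12) = 0.

0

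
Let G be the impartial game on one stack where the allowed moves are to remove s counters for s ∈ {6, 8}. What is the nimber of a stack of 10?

1

Compute g(0), g(1), … for moves {6, 8}:
g(0) = mex{} = 0
g(1) = mex{} = 0
g(2) = mex{} = 0
g(3) = mex{} = 0
g(4) = mex{} = 0
g(5) = mex{} = 0
g(6) = mex{0} = 1
g(7) = mex{0} = 1
g(8) = mex{0} = 1
g(9) = mex{0} = 1
g(10) = mex{0} = 1
So g(10) = 1.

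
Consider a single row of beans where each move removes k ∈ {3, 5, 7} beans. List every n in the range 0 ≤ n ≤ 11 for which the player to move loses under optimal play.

0, 1, 2, 10, 11

Grundy values for subtraction set {3, 5, 7}:
g(0) = mex{} = 0
g(1) = mex{} = 0
g(2) = mex{} = 0
g(3) = mex{0} = 1
g(4) = mex{0} = 1
g(5) = mex{0} = 1
g(6) = mex{0,1} = 2
g(7) = mex{0,1} = 2
g(8) = mex{0,1} = 2
g(9) = mex{0,1,2} = 3
g(10) = mex{1,2} = 0
g(11) = mex{1,2} = 0
The P-positions (g = 0) in 0..11 are 0, 1, 2, 10, 11.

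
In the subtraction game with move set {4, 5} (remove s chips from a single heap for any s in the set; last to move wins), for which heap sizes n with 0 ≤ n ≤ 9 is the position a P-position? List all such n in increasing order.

0, 1, 2, 3, 9

Grundy values for subtraction set {4, 5}:
g(0) = mex{} = 0
g(1) = mex{} = 0
g(2) = mex{} = 0
g(3) = mex{} = 0
g(4) = mex{0} = 1
g(5) = mex{0} = 1
g(6) = mex{0} = 1
g(7) = mex{0} = 1
g(8) = mex{0,1} = 2
g(9) = mex{1} = 0
The P-positions (g = 0) in 0..9 are 0, 1, 2, 3, 9.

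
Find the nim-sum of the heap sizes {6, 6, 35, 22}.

Compute the nim-sum pairwise:
6 ⊕ 6 = 0
0 ⊕ 35 = 35
35 ⊕ 22 = 53

53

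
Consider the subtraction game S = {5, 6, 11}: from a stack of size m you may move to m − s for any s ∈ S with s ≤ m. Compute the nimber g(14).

Grundy values for subtraction set {5, 6, 11}:
k:     0  1  2  3  4  5  6  7  8  9 10 11 12 13 14
g(k):  0  0  0  0  0  1  1  1  1  1  2  2  2  2  2
So g(14) = 2.

2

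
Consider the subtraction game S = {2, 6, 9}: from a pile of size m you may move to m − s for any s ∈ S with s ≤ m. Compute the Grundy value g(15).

0

Grundy values for subtraction set {2, 6, 9}:
k:     0  1  2  3  4  5  6  7  8  9 10 11 12 13 14 15
g(k):  0  0  1  1  0  0  1  1  0  2  1  3  0  2  1  0
So g(15) = 0.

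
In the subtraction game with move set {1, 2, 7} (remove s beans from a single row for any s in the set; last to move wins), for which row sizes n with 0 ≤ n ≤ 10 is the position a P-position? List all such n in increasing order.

0, 3, 6, 9

Grundy values for subtraction set {1, 2, 7}:
g(0) = mex{} = 0
g(1) = mex{0} = 1
g(2) = mex{0,1} = 2
g(3) = mex{1,2} = 0
g(4) = mex{0,2} = 1
g(5) = mex{0,1} = 2
g(6) = mex{1,2} = 0
g(7) = mex{0,2} = 1
g(8) = mex{0,1} = 2
g(9) = mex{1,2} = 0
g(10) = mex{0,2} = 1
The P-positions (g = 0) in 0..10 are 0, 3, 6, 9.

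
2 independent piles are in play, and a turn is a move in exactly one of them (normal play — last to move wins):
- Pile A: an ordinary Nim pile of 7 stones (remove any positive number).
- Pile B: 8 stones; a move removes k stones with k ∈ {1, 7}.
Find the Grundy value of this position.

Pile A is a plain Nim pile of size 7, so its Grundy value is 7.
For pile B, compute g(0), g(1), … with moves {1, 7}:
k:     0  1  2  3  4  5  6  7  8
g(k):  0  1  0  1  0  1  0  1  0
So g(8) = 0.
The value of a disjunctive sum is the nim-sum of the parts.
Combined value = 7 ⊕ 0 = 7.

7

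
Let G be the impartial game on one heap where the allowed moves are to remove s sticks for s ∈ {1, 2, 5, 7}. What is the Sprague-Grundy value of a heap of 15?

Grundy values for subtraction set {1, 2, 5, 7}:
k:     0  1  2  3  4  5  6  7  8  9 10 11 12 13 14 15
g(k):  0  1  2  0  1  2  0  1  2  0  1  2  0  1  2  0
So g(15) = 0.

0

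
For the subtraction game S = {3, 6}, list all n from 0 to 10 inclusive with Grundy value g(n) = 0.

0, 1, 2, 9, 10

Grundy values for subtraction set {3, 6}:
k:     0  1  2  3  4  5  6  7  8  9 10
g(k):  0  0  0  1  1  1  2  2  2  0  0
The P-positions (g = 0) in 0..10 are 0, 1, 2, 9, 10.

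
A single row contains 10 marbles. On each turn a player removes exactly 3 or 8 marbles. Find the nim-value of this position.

1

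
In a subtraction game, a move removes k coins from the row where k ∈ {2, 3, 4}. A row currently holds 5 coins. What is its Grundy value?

Build the Grundy sequence with g(k) = mex{g(k−s) : s ∈ {2, 3, 4}, s ≤ k}:
g(0) = mex{} = 0
g(1) = mex{} = 0
g(2) = mex{0} = 1
g(3) = mex{0} = 1
g(4) = mex{0,1} = 2
g(5) = mex{0,1} = 2
So g(5) = 2.

2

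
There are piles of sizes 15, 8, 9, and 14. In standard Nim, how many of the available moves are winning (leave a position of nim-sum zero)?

Compute the nim-sum pairwise:
15 ⊕ 8 = 7
7 ⊕ 9 = 14
14 ⊕ 14 = 0
The nim-sum is already 0, so every move leaves a nonzero nim-sum — there are no winning moves.

0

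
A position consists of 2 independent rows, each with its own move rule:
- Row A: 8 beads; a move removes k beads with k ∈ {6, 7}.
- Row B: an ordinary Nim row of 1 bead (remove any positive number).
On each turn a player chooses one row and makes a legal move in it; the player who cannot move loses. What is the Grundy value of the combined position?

0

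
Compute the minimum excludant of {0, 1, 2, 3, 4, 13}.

5

The values 0, 1, 2, 3, 4 are all present; 5 is the first non-negative integer missing from the set.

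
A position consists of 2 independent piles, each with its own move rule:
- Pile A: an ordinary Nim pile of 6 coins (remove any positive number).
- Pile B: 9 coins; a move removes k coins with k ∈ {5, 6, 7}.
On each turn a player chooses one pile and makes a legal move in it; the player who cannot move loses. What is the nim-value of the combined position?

7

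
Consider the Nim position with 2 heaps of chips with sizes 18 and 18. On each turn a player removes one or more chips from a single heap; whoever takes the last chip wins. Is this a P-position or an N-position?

P-position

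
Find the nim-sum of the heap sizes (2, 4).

Write each in binary and XOR column by column:
  010  (2)
  100  (4)
  ---
  110  (6)

6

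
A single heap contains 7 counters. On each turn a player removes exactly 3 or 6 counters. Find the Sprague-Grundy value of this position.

Build the Grundy sequence with g(k) = mex{g(k−s) : s ∈ {3, 6}, s ≤ k}:
g(0) = mex{} = 0
g(1) = mex{} = 0
g(2) = mex{} = 0
g(3) = mex{0} = 1
g(4) = mex{0} = 1
g(5) = mex{0} = 1
g(6) = mex{0,1} = 2
g(7) = mex{0,1} = 2
So g(7) = 2.

2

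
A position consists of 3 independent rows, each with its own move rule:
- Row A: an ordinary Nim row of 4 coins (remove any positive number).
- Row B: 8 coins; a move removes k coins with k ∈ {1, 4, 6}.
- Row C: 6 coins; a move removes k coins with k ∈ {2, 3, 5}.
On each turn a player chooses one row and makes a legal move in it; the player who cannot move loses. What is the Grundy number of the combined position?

6

Row A is a plain Nim row of size 4, so its Grundy value is 4.
For row B, compute g(0), g(1), … with moves {1, 4, 6}:
k:     0  1  2  3  4  5  6  7  8
g(k):  0  1  0  1  2  0  1  0  1
So g(8) = 1.
For row C, compute g(0), g(1), … with moves {2, 3, 5}:
g(0) = mex{} = 0
g(1) = mex{} = 0
g(2) = mex{0} = 1
g(3) = mex{0} = 1
g(4) = mex{0,1} = 2
g(5) = mex{0,1} = 2
g(6) = mex{0,1,2} = 3
So g(6) = 3.
The value of a disjunctive sum is the nim-sum of the parts.
Combined value = 4 ⊕ 1 ⊕ 3 = 6.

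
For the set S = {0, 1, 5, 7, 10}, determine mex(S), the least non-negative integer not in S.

2

The values 0, 1 are all present; 2 is the first non-negative integer missing from the set.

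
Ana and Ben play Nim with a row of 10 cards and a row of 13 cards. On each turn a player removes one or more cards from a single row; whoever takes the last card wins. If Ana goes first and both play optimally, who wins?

Bitwise XOR of the heap sizes:
  1010  (10)
  1101  (13)
  ----
  0111  (7)
The nim-sum is 7 ≠ 0, so this is an N-position: the player to move can win; Ana has a winning move.

Ana wins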